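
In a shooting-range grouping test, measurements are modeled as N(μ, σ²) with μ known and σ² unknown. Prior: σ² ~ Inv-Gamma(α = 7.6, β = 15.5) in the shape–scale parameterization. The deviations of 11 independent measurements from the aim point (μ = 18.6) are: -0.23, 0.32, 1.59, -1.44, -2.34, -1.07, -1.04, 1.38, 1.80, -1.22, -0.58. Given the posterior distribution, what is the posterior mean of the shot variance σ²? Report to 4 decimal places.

2.0838

With known mean μ and an Inverse-Gamma(α, β) prior on σ², the Normal likelihood is conjugate: posterior is Inv-Gamma(α + n/2, β + Σ(xᵢ−μ)²/2).
Σ(xᵢ−μ)² = (-0.23)² + (0.32)² + (1.59)² + (-1.44)² + (-2.34)² + (-1.07)² + (-1.04)² + (1.38)² + (1.80)² + (-1.22)² + (-0.58)² = 19.4283.
Posterior: Inv-Gamma(7.6 + 11/2, 15.5 + 19.4283/2) = Inv-Gamma(13.10, 25.21415).
E[σ²|data] = β/(α−1) = 25.21415/12.10 = 2.0838.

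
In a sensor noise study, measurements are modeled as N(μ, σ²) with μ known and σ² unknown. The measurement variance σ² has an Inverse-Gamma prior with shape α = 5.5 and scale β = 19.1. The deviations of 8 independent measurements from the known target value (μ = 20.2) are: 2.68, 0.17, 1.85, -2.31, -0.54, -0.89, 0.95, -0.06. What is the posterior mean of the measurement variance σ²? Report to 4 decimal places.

With known mean μ and an Inverse-Gamma(α, β) prior on σ², the Normal likelihood is conjugate: posterior is Inv-Gamma(α + n/2, β + Σ(xᵢ−μ)²/2).
Σ(xᵢ−μ)² = (2.68)² + (0.17)² + (1.85)² + (-2.31)² + (-0.54)² + (-0.89)² + (0.95)² + (-0.06)² = 17.9597.
Posterior: Inv-Gamma(5.5 + 8/2, 19.1 + 17.9597/2) = Inv-Gamma(9.50, 28.07985).
E[σ²|data] = β/(α−1) = 28.07985/8.50 = 3.3035.

3.3035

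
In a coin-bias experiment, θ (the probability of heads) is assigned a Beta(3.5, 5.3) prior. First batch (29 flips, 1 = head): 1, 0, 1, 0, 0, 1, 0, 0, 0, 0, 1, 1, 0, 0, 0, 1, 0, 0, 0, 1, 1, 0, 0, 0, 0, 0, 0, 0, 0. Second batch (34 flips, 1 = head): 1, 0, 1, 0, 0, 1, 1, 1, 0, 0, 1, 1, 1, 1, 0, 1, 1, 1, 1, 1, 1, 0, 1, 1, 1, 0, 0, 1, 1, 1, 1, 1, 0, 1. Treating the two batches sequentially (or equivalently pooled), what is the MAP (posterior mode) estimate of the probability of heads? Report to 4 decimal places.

0.4943

The Beta prior is conjugate to a Binomial/Bernoulli likelihood; the update adds successes to α and failures to β.
After batch 1: Beta(3.5+8, 5.3+21) = Beta(11.5, 26.3).
After batch 2: Beta(11.5+24, 26.3+10) = Beta(35.5, 36.3).
Mode of Beta(a,b) for a,b>1 is (a−1)/(a+b−2) = 34.5/69.8 = 0.4943.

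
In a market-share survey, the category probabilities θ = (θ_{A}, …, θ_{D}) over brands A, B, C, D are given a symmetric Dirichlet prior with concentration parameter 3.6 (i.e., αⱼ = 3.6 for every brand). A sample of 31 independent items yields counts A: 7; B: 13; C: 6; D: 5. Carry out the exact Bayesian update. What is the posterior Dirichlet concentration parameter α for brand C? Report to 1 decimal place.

9.6

The Dirichlet prior is conjugate to the Multinomial likelihood: each posterior αⱼ = prior αⱼ + observed count nⱼ.
Posterior concentration: (10.6, 16.6, 9.6, 8.6), total = 45.4.
α_{C} = 3.6 + 6 = 9.6.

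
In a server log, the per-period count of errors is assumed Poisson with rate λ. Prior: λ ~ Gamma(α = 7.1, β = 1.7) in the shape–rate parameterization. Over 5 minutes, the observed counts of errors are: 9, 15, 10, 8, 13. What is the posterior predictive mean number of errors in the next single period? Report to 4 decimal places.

With a Gamma(shape α, rate β) prior, the Poisson likelihood is conjugate: the posterior is Gamma(α + ΣXᵢ, β + n).
Sum of counts S = 55 over n = 5 minutes.
Posterior: Gamma(α+S, β+n) = Gamma(7.1+55, 1.7+5) = Gamma(62.1, 6.7).
The predictive distribution for one future period is NegBinom with mean α/β = 9.2687.

9.2687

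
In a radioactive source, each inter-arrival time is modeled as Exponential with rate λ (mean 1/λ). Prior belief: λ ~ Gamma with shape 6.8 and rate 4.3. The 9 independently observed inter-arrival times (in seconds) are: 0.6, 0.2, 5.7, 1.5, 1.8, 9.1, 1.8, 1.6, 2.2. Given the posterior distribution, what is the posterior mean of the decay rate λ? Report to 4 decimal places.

With a Gamma(shape α, rate β) prior on the exponential rate λ, the posterior after n observations with total T = Σxᵢ is Gamma(α+n, β+T).
Sum of observations T = 24.5 seconds; n = 9.
Posterior: Gamma(6.8+9, 4.3+24.5) = Gamma(15.8, 28.8).
Posterior mean of λ = α/β = 15.8/28.8 = 0.5486.

0.5486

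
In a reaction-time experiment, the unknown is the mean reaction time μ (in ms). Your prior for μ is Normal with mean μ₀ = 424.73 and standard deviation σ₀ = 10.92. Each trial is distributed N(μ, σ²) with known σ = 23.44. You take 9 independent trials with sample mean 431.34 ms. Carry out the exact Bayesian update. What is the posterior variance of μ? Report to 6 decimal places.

For Normal data with known variance σ², a Normal(μ₀, σ₀²) prior on μ is conjugate. Posterior precision = 1/σ₀² + n/σ²; posterior mean is the precision-weighted average of μ₀ and x̄.
σ₀² = 10.92² = 119.2464, σ² = 23.44² = 549.4336; σ² + n·σ₀² = 549.4336 + 9·119.2464 = 1622.6512.
Posterior precision = 1/σ₀² + n/σ² = 1/119.2464 + 9/549.4336 = (σ² + n·σ₀²)/(σ₀²σ²) = 1622.6512/(119.2464·549.4336); posterior variance σₙ² = σ₀²σ²/(σ² + n·σ₀²) = 119.2464·549.4336/1622.6512 = 40.377118.

40.377118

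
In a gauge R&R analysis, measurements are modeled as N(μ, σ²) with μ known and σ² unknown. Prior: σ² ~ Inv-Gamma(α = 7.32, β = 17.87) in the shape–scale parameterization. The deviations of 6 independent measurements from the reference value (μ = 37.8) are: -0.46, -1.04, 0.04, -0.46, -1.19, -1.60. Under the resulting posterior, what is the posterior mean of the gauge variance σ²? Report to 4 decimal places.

With known mean μ and an Inverse-Gamma(α, β) prior on σ², the Normal likelihood is conjugate: posterior is Inv-Gamma(α + n/2, β + Σ(xᵢ−μ)²/2).
Σ(xᵢ−μ)² = (-0.46)² + (-1.04)² + (0.04)² + (-0.46)² + (-1.19)² + (-1.60)² = 5.4825.
Posterior: Inv-Gamma(7.32 + 6/2, 17.87 + 5.4825/2) = Inv-Gamma(10.32, 20.61125).
E[σ²|data] = β/(α−1) = 20.61125/9.32 = 2.2115.

2.2115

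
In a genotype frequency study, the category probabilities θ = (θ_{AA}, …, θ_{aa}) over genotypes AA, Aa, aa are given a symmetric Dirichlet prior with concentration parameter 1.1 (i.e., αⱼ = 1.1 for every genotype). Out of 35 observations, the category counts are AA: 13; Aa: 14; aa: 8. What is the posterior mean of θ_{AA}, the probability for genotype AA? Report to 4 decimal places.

The Dirichlet prior is conjugate to the Multinomial likelihood: each posterior αⱼ = prior αⱼ + observed count nⱼ.
Posterior concentration: (14.1, 15.1, 9.1), total = 38.3.
E[θ_{AA}|data] = α_{AA}/Σα = 14.1/38.3 = 0.3681.

0.3681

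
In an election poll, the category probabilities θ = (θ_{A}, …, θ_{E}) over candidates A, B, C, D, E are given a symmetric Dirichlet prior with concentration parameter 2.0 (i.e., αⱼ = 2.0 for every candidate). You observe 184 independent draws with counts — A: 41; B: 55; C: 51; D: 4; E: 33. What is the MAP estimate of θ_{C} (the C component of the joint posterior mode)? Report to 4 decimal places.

0.2751

The Dirichlet prior is conjugate to the Multinomial likelihood: each posterior αⱼ = prior αⱼ + observed count nⱼ.
Posterior concentration: (43.0, 57.0, 53.0, 6.0, 35.0), total = 194.0.
Joint mode component: (α_{C}−1)/(Σα−K) = 52.0/189.0 = 0.2751.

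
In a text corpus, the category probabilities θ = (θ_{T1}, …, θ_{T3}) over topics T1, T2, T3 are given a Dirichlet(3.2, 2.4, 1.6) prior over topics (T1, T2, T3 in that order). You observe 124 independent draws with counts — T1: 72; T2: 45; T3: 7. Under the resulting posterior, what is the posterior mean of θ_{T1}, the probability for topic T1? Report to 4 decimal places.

0.5732

The Dirichlet prior is conjugate to the Multinomial likelihood: each posterior αⱼ = prior αⱼ + observed count nⱼ.
Posterior concentration: (75.2, 47.4, 8.6), total = 131.2.
E[θ_{T1}|data] = α_{T1}/Σα = 75.2/131.2 = 0.5732.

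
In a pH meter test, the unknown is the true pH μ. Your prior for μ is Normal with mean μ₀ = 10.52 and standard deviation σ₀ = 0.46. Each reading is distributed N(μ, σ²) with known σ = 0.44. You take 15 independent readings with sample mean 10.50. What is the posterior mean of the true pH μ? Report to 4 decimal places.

10.5011

For Normal data with known variance σ², a Normal(μ₀, σ₀²) prior on μ is conjugate. Posterior precision = 1/σ₀² + n/σ²; posterior mean is the precision-weighted average of μ₀ and x̄.
n·x̄ = 15·10.50 = 157.5.
σ₀² = 0.46² = 0.2116, σ² = 0.44² = 0.1936; σ² + n·σ₀² = 0.1936 + 15·0.2116 = 3.3676.
Posterior mean = (μ₀/σ₀² + n·x̄/σ²)/(1/σ₀² + n/σ²) = (σ²·μ₀ + σ₀²·n·x̄)/(σ² + n·σ₀²) = (0.1936·10.52 + 0.2116·157.5)/3.3676 = 35.363672/3.3676 = 10.5011.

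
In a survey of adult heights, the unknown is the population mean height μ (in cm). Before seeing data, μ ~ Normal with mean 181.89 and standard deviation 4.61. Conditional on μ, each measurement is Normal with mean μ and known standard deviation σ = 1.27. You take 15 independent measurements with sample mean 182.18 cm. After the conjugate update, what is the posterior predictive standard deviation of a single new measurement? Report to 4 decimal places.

For Normal data with known variance σ², a Normal(μ₀, σ₀²) prior on μ is conjugate. Posterior precision = 1/σ₀² + n/σ²; posterior mean is the precision-weighted average of μ₀ and x̄.
σ₀² = 4.61² = 21.2521, σ² = 1.27² = 1.6129; σ² + n·σ₀² = 1.6129 + 15·21.2521 = 320.3944.
Posterior precision = 1/σ₀² + n/σ² = 1/21.2521 + 15/1.6129 = (σ² + n·σ₀²)/(σ₀²σ²) = 320.3944/(21.2521·1.6129); posterior variance σₙ² = σ₀²σ²/(σ² + n·σ₀²) = 21.2521·1.6129/320.3944 = 0.106985.
Predictive variance for one new observation = σₙ² + σ² = 21.2521·1.6129/320.3944 + 1.6129 = σ²·(σ₀² + 320.3944)/320.3944 = 1.6129·341.6465/320.3944 = 1.719885; SD = √(1.6129·341.6465/320.3944) = 1.3114.

1.3114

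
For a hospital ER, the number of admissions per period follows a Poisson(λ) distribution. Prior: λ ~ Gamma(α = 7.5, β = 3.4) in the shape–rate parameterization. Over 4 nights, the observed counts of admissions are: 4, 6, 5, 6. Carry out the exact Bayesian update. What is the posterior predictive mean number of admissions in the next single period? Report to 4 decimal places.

3.8514

With a Gamma(shape α, rate β) prior, the Poisson likelihood is conjugate: the posterior is Gamma(α + ΣXᵢ, β + n).
Sum of counts S = 21 over n = 4 nights.
Posterior: Gamma(α+S, β+n) = Gamma(7.5+21, 3.4+4) = Gamma(28.5, 7.4).
The predictive distribution for one future period is NegBinom with mean α/β = 3.8514.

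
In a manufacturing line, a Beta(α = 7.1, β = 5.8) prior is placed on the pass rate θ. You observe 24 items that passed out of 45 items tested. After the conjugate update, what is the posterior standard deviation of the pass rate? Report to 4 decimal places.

The Beta prior is conjugate to a Binomial/Bernoulli likelihood; the update adds successes to α and failures to β.
Posterior: Beta(α+k, β+n−k) = Beta(7.1+24, 5.8+21) = Beta(31.1, 26.8).
Var = αβ/((α+β)²(α+β+1)) = 31.1·26.8/(57.9²·58.9) = 0.00422107; SD = √0.00422107 = 0.0650.

0.0650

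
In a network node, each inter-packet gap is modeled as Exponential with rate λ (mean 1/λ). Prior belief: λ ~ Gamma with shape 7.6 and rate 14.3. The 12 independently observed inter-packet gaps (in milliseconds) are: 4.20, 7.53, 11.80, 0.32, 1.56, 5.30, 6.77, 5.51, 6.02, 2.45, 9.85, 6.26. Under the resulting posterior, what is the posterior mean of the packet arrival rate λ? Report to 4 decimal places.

With a Gamma(shape α, rate β) prior on the exponential rate λ, the posterior after n observations with total T = Σxᵢ is Gamma(α+n, β+T).
Sum of observations T = 67.57 milliseconds; n = 12.
Posterior: Gamma(7.6+12, 14.3+67.57) = Gamma(19.6, 81.87).
Posterior mean of λ = α/β = 19.6/81.87 = 0.2394.

0.2394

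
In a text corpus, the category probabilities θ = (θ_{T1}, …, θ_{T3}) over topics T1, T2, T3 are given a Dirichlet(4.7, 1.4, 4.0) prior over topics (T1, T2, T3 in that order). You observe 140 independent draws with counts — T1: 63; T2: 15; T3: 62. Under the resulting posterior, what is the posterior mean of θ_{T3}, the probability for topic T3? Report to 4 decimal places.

0.4397

The Dirichlet prior is conjugate to the Multinomial likelihood: each posterior αⱼ = prior αⱼ + observed count nⱼ.
Posterior concentration: (67.7, 16.4, 66.0), total = 150.1.
E[θ_{T3}|data] = α_{T3}/Σα = 66.0/150.1 = 0.4397.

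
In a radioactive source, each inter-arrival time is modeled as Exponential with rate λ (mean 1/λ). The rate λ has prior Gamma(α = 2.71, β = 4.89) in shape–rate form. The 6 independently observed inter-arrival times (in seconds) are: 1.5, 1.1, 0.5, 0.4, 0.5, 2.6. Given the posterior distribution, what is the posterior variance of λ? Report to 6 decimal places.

0.065975

With a Gamma(shape α, rate β) prior on the exponential rate λ, the posterior after n observations with total T = Σxᵢ is Gamma(α+n, β+T).
Sum of observations T = 6.6 seconds; n = 6.
Posterior: Gamma(2.71+6, 4.89+6.6) = Gamma(8.71, 11.49).
Var = α/β² = 0.065975.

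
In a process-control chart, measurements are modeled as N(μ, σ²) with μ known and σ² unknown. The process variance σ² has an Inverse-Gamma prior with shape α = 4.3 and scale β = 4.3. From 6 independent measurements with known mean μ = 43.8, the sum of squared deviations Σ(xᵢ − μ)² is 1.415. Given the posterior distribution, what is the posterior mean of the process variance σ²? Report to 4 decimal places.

With known mean μ and an Inverse-Gamma(α, β) prior on σ², the Normal likelihood is conjugate: posterior is Inv-Gamma(α + n/2, β + Σ(xᵢ−μ)²/2).
Posterior: Inv-Gamma(4.3 + 6/2, 4.3 + 1.415/2) = Inv-Gamma(7.30, 5.0075).
E[σ²|data] = β/(α−1) = 5.0075/6.30 = 0.7948.

0.7948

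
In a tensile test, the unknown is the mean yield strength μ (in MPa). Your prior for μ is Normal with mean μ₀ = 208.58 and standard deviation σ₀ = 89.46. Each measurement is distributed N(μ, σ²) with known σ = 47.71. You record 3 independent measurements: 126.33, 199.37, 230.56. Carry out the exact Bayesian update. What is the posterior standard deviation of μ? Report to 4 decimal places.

26.3257

For Normal data with known variance σ², a Normal(μ₀, σ₀²) prior on μ is conjugate. Posterior precision = 1/σ₀² + n/σ²; posterior mean is the precision-weighted average of μ₀ and x̄.
σ₀² = 89.46² = 8003.0916, σ² = 47.71² = 2276.2441; σ² + n·σ₀² = 2276.2441 + 3·8003.0916 = 26285.5189.
Posterior precision = 1/σ₀² + n/σ² = 1/8003.0916 + 3/2276.2441 = (σ² + n·σ₀²)/(σ₀²σ²) = 26285.5189/(8003.0916·2276.2441); posterior variance σₙ² = σ₀²σ²/(σ² + n·σ₀²) = 8003.0916·2276.2441/26285.5189 = 693.042816.
Posterior SD = √σₙ² = √(8003.0916·2276.2441/26285.5189) = 26.3257.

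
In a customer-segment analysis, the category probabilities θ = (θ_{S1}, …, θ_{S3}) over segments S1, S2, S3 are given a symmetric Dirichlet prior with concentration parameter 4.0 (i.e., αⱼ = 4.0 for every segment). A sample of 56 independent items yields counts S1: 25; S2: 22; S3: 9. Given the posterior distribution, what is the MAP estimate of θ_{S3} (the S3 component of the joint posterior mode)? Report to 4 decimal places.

0.1846

The Dirichlet prior is conjugate to the Multinomial likelihood: each posterior αⱼ = prior αⱼ + observed count nⱼ.
Posterior concentration: (29.0, 26.0, 13.0), total = 68.0.
Joint mode component: (α_{S3}−1)/(Σα−K) = 12.0/65.0 = 0.1846.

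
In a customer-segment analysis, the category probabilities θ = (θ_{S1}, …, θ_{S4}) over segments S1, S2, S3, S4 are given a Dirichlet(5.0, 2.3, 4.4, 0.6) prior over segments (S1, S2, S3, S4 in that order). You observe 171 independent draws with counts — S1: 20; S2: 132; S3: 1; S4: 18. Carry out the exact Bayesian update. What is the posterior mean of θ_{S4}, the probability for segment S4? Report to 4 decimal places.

The Dirichlet prior is conjugate to the Multinomial likelihood: each posterior αⱼ = prior αⱼ + observed count nⱼ.
Posterior concentration: (25.0, 134.3, 5.4, 18.6), total = 183.3.
E[θ_{S4}|data] = α_{S4}/Σα = 18.6/183.3 = 0.1015.

0.1015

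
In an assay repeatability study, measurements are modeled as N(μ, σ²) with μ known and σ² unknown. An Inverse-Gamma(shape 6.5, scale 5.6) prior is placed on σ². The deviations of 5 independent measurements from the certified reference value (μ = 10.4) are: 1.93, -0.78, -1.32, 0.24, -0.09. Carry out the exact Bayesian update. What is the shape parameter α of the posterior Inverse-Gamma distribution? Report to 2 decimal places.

9.00

With known mean μ and an Inverse-Gamma(α, β) prior on σ², the Normal likelihood is conjugate: posterior is Inv-Gamma(α + n/2, β + Σ(xᵢ−μ)²/2).
Σ(xᵢ−μ)² = (1.93)² + (-0.78)² + (-1.32)² + (0.24)² + (-0.09)² = 6.1414.
Posterior: Inv-Gamma(6.5 + 5/2, 5.6 + 6.1414/2) = Inv-Gamma(9.00, 8.67070).
Posterior α = 9.00.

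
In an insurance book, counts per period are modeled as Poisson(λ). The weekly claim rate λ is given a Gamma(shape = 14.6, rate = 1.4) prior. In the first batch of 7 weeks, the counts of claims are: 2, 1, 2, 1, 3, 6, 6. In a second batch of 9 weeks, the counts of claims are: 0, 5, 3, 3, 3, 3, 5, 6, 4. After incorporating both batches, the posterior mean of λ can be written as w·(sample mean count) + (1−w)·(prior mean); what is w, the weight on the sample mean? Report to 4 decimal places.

With a Gamma(shape α, rate β) prior, the Poisson likelihood is conjugate: the posterior is Gamma(α + ΣXᵢ, β + n).
Total number of weeks: n = 7 + 9 = 16.
Posterior mean = (α₀+S)/(β₀+n) = [n/(β₀+n)]·(S/n) + [β₀/(β₀+n)]·(α₀/β₀), so only n and β₀ enter the weight.
Weight on data w = n/(β₀+n) = 16/(1.4+16) = 16/17.4 = 0.9195.

0.9195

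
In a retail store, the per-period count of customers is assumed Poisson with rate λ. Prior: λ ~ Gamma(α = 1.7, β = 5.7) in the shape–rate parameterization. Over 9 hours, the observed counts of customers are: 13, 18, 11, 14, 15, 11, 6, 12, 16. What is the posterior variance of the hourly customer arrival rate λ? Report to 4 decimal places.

0.5447

With a Gamma(shape α, rate β) prior, the Poisson likelihood is conjugate: the posterior is Gamma(α + ΣXᵢ, β + n).
Sum of counts S = 116 over n = 9 hours.
Posterior: Gamma(α+S, β+n) = Gamma(1.7+116, 5.7+9) = Gamma(117.7, 14.7).
Var = α/β² = 117.7/14.7² = 0.5447.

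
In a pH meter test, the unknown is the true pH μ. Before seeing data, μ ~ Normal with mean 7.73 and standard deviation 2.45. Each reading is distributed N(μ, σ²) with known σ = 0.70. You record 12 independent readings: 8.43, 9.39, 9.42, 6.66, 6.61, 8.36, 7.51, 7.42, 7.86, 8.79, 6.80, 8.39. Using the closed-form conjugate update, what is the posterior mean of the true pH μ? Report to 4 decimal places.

For Normal data with known variance σ², a Normal(μ₀, σ₀²) prior on μ is conjugate. Posterior precision = 1/σ₀² + n/σ²; posterior mean is the precision-weighted average of μ₀ and x̄.
Σxᵢ = 8.43 + 9.39 + 9.42 + 6.66 + 6.61 + 8.36 + 7.51 + 7.42 + 7.86 + 8.79 + 6.80 + 8.39 = 95.64, so n·x̄ = 95.64.
σ₀² = 2.45² = 6.0025, σ² = 0.70² = 0.49; σ² + n·σ₀² = 0.49 + 12·6.0025 = 72.52.
Posterior mean = (μ₀/σ₀² + n·x̄/σ²)/(1/σ₀² + n/σ²) = (σ²·μ₀ + σ₀²·n·x̄)/(σ² + n·σ₀²) = (0.49·7.73 + 6.0025·95.64)/72.52 = 577.8668/72.52 = 7.9684.

7.9684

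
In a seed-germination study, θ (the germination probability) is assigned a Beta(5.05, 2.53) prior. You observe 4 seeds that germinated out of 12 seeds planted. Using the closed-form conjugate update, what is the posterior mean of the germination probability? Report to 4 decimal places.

0.4622

The Beta prior is conjugate to a Binomial/Bernoulli likelihood; the update adds successes to α and failures to β.
Posterior: Beta(α+k, β+n−k) = Beta(5.05+4, 2.53+8) = Beta(9.05, 10.53).
Posterior mean = α/(α+β) = 9.05/19.58 = 0.4622.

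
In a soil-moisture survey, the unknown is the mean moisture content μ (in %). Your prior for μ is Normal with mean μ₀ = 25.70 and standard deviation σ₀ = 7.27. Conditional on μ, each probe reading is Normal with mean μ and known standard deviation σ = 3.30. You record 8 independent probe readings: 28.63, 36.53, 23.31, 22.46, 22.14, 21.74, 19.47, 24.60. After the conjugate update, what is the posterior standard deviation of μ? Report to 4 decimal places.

For Normal data with known variance σ², a Normal(μ₀, σ₀²) prior on μ is conjugate. Posterior precision = 1/σ₀² + n/σ²; posterior mean is the precision-weighted average of μ₀ and x̄.
σ₀² = 7.27² = 52.8529, σ² = 3.30² = 10.89; σ² + n·σ₀² = 10.89 + 8·52.8529 = 433.7132.
Posterior precision = 1/σ₀² + n/σ² = 1/52.8529 + 8/10.89 = (σ² + n·σ₀²)/(σ₀²σ²) = 433.7132/(52.8529·10.89); posterior variance σₙ² = σ₀²σ²/(σ² + n·σ₀²) = 52.8529·10.89/433.7132 = 1.327071.
Posterior SD = √σₙ² = √(52.8529·10.89/433.7132) = 1.1520.

1.1520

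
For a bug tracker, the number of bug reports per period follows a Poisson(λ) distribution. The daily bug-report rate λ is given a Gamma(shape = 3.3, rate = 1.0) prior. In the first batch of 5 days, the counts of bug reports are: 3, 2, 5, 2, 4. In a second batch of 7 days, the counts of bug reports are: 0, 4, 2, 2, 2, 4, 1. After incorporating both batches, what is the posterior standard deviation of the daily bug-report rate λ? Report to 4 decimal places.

0.4505

With a Gamma(shape α, rate β) prior, the Poisson likelihood is conjugate: the posterior is Gamma(α + ΣXᵢ, β + n).
Batch 1: sum of counts S = 16 over n = 5 days.
After batch 1: Gamma(α+S, β+n) = Gamma(3.3+16, 1.0+5) = Gamma(19.3, 6.0).
Batch 2: sum of counts S = 15 over n = 7 days.
After batch 2: Gamma(α+S, β+n) = Gamma(19.3+15, 6.0+7) = Gamma(34.3, 13.0).
SD = √α/β = √34.3/13.0 = 0.4505.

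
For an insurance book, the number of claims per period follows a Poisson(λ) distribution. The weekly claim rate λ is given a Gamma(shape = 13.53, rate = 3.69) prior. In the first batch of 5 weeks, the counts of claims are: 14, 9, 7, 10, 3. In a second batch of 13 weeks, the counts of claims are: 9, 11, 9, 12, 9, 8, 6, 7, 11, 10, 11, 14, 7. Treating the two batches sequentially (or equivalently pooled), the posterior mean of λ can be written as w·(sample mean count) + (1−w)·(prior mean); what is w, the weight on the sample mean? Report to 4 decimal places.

0.8299

With a Gamma(shape α, rate β) prior, the Poisson likelihood is conjugate: the posterior is Gamma(α + ΣXᵢ, β + n).
Total number of weeks: n = 5 + 13 = 18.
Posterior mean = (α₀+S)/(β₀+n) = [n/(β₀+n)]·(S/n) + [β₀/(β₀+n)]·(α₀/β₀), so only n and β₀ enter the weight.
Weight on data w = n/(β₀+n) = 18/(3.69+18) = 18/21.69 = 0.8299.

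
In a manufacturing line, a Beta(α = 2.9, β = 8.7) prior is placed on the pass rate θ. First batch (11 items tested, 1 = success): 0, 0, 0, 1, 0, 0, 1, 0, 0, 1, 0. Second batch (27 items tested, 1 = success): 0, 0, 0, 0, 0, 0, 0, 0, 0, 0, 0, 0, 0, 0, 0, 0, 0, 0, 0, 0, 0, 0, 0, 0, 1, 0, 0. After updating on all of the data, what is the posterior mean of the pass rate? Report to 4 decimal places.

0.1391

The Beta prior is conjugate to a Binomial/Bernoulli likelihood; the update adds successes to α and failures to β.
After batch 1: Beta(2.9+3, 8.7+8) = Beta(5.9, 16.7).
After batch 2: Beta(5.9+1, 16.7+26) = Beta(6.9, 42.7).
Posterior mean = α/(α+β) = 6.9/49.6 = 0.1391.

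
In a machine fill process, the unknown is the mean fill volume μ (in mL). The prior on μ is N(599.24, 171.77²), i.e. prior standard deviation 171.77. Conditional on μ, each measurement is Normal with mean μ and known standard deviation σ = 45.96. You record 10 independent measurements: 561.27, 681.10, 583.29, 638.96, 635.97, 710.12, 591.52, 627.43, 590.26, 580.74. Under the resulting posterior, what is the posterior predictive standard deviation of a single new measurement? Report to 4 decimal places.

48.1877

For Normal data with known variance σ², a Normal(μ₀, σ₀²) prior on μ is conjugate. Posterior precision = 1/σ₀² + n/σ²; posterior mean is the precision-weighted average of μ₀ and x̄.
σ₀² = 171.77² = 29504.9329, σ² = 45.96² = 2112.3216; σ² + n·σ₀² = 2112.3216 + 10·29504.9329 = 297161.6506.
Posterior precision = 1/σ₀² + n/σ² = 1/29504.9329 + 10/2112.3216 = (σ² + n·σ₀²)/(σ₀²σ²) = 297161.6506/(29504.9329·2112.3216); posterior variance σₙ² = σ₀²σ²/(σ² + n·σ₀²) = 29504.9329·2112.3216/297161.6506 = 209.730653.
Predictive variance for one new observation = σₙ² + σ² = 29504.9329·2112.3216/297161.6506 + 2112.3216 = σ²·(σ₀² + 297161.6506)/297161.6506 = 2112.3216·326666.5835/297161.6506 = 2322.052253; SD = √(2112.3216·326666.5835/297161.6506) = 48.1877.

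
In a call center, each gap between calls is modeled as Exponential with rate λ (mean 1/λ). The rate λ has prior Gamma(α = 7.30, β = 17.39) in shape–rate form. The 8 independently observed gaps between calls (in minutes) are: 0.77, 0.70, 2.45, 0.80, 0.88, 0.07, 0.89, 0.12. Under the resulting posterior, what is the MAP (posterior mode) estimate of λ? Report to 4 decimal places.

0.5941

With a Gamma(shape α, rate β) prior on the exponential rate λ, the posterior after n observations with total T = Σxᵢ is Gamma(α+n, β+T).
Sum of observations T = 6.68 minutes; n = 8.
Posterior: Gamma(7.30+8, 17.39+6.68) = Gamma(15.30, 24.07).
Mode = (α−1)/β = 0.5941.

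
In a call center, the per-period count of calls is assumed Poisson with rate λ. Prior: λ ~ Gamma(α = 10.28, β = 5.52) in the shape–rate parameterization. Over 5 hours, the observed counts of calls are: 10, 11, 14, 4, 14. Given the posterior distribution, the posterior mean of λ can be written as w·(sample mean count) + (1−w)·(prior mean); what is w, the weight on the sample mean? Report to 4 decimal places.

0.4753

With a Gamma(shape α, rate β) prior, the Poisson likelihood is conjugate: the posterior is Gamma(α + ΣXᵢ, β + n).
Posterior mean = (α₀+S)/(β₀+n) = [n/(β₀+n)]·(S/n) + [β₀/(β₀+n)]·(α₀/β₀), so only n and β₀ enter the weight.
Weight on data w = n/(β₀+n) = 5/(5.52+5) = 5/10.52 = 0.4753.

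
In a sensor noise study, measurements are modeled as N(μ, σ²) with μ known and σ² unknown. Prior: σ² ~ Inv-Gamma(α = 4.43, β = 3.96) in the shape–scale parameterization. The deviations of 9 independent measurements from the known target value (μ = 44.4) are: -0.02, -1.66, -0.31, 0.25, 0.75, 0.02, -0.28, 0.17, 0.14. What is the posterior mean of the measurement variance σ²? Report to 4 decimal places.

With known mean μ and an Inverse-Gamma(α, β) prior on σ², the Normal likelihood is conjugate: posterior is Inv-Gamma(α + n/2, β + Σ(xᵢ−μ)²/2).
Σ(xᵢ−μ)² = (-0.02)² + (-1.66)² + (-0.31)² + (0.25)² + (0.75)² + (0.02)² + (-0.28)² + (0.17)² + (0.14)² = 3.6044.
Posterior: Inv-Gamma(4.43 + 9/2, 3.96 + 3.6044/2) = Inv-Gamma(8.93, 5.76220).
E[σ²|data] = β/(α−1) = 5.76220/7.93 = 0.7266.

0.7266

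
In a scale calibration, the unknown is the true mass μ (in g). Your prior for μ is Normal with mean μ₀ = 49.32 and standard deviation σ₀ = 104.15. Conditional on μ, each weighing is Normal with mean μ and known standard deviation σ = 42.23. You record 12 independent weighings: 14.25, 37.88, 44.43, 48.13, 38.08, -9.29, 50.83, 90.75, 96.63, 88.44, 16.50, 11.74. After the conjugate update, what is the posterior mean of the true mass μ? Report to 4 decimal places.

For Normal data with known variance σ², a Normal(μ₀, σ₀²) prior on μ is conjugate. Posterior precision = 1/σ₀² + n/σ²; posterior mean is the precision-weighted average of μ₀ and x̄.
Σxᵢ = 14.25 + 37.88 + 44.43 + 48.13 + 38.08 + (-9.29) + 50.83 + 90.75 + 96.63 + 88.44 + 16.50 + 11.74 = 528.37, so n·x̄ = 528.37.
σ₀² = 104.15² = 10847.2225, σ² = 42.23² = 1783.3729; σ² + n·σ₀² = 1783.3729 + 12·10847.2225 = 131950.0429.
Posterior mean = (μ₀/σ₀² + n·x̄/σ²)/(1/σ₀² + n/σ²) = (σ²·μ₀ + σ₀²·n·x̄)/(σ² + n·σ₀²) = (1783.3729·49.32 + 10847.2225·528.37)/131950.0429 = 5819302.903753/131950.0429 = 44.1023.

44.1023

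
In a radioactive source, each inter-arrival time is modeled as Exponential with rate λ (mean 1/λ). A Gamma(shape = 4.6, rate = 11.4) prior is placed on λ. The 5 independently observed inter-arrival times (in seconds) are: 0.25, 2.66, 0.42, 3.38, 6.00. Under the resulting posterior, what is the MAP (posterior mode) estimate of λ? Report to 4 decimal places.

With a Gamma(shape α, rate β) prior on the exponential rate λ, the posterior after n observations with total T = Σxᵢ is Gamma(α+n, β+T).
Sum of observations T = 12.71 seconds; n = 5.
Posterior: Gamma(4.6+5, 11.4+12.71) = Gamma(9.6, 24.11).
Mode = (α−1)/β = 0.3567.

0.3567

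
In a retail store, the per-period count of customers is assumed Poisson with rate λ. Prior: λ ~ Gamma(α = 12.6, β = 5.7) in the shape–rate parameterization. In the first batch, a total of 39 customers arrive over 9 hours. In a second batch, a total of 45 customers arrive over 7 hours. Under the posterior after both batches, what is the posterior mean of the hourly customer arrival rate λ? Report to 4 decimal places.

4.4516

With a Gamma(shape α, rate β) prior, the Poisson likelihood is conjugate: the posterior is Gamma(α + ΣXᵢ, β + n).
After batch 1: Gamma(α+S, β+n) = Gamma(12.6+39, 5.7+9) = Gamma(51.6, 14.7).
After batch 2: Gamma(α+S, β+n) = Gamma(51.6+45, 14.7+7) = Gamma(96.6, 21.7).
Posterior mean = α/β = 96.6/21.7 = 4.4516.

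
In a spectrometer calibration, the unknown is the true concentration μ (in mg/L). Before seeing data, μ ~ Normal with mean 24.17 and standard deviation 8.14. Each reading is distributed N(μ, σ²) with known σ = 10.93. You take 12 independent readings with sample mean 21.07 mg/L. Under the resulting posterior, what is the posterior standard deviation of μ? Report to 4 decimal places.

2.9419

For Normal data with known variance σ², a Normal(μ₀, σ₀²) prior on μ is conjugate. Posterior precision = 1/σ₀² + n/σ²; posterior mean is the precision-weighted average of μ₀ and x̄.
σ₀² = 8.14² = 66.2596, σ² = 10.93² = 119.4649; σ² + n·σ₀² = 119.4649 + 12·66.2596 = 914.5801.
Posterior precision = 1/σ₀² + n/σ² = 1/66.2596 + 12/119.4649 = (σ² + n·σ₀²)/(σ₀²σ²) = 914.5801/(66.2596·119.4649); posterior variance σₙ² = σ₀²σ²/(σ² + n·σ₀²) = 66.2596·119.4649/914.5801 = 8.655006.
Posterior SD = √σₙ² = √(66.2596·119.4649/914.5801) = 2.9419.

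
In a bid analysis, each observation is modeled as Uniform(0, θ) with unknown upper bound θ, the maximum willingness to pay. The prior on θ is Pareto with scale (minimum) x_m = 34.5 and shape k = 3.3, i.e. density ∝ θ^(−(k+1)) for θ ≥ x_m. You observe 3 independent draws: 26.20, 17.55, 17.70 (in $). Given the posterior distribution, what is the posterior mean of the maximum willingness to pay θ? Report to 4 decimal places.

A Pareto(scale x_m, shape k) prior on the upper bound θ of Uniform(0, θ) is conjugate: posterior is Pareto(max(x_m, max xᵢ), k + n).
Sample maximum = 26.20; prior scale x_m = 34.5 → posterior scale = max = 34.50.
Posterior shape = 3.3 + 3 = 6.3.
E[θ|data] = k·x_m/(k−1) = 6.3·34.50/5.3 = 41.0094.

41.0094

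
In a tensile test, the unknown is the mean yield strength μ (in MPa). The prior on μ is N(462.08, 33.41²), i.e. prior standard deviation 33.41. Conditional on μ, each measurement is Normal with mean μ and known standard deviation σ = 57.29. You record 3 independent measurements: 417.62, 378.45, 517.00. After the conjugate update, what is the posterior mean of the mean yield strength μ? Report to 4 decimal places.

For Normal data with known variance σ², a Normal(μ₀, σ₀²) prior on μ is conjugate. Posterior precision = 1/σ₀² + n/σ²; posterior mean is the precision-weighted average of μ₀ and x̄.
Σxᵢ = 417.62 + 378.45 + 517.00 = 1313.07, so n·x̄ = 1313.07.
σ₀² = 33.41² = 1116.2281, σ² = 57.29² = 3282.1441; σ² + n·σ₀² = 3282.1441 + 3·1116.2281 = 6630.8284.
Posterior mean = (μ₀/σ₀² + n·x̄/σ²)/(1/σ₀² + n/σ²) = (σ²·μ₀ + σ₀²·n·x̄)/(σ² + n·σ₀²) = (3282.1441·462.08 + 1116.2281·1313.07)/6630.8284 = 2982298.776995/6630.8284 = 449.7626.

449.7626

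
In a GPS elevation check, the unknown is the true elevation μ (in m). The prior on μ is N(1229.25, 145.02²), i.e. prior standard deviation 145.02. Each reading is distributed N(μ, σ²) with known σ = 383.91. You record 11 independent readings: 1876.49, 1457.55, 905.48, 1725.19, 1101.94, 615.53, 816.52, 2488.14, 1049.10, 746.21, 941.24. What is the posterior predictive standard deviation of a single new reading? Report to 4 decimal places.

394.4253

For Normal data with known variance σ², a Normal(μ₀, σ₀²) prior on μ is conjugate. Posterior precision = 1/σ₀² + n/σ²; posterior mean is the precision-weighted average of μ₀ and x̄.
σ₀² = 145.02² = 21030.8004, σ² = 383.91² = 147386.8881; σ² + n·σ₀² = 147386.8881 + 11·21030.8004 = 378725.6925.
Posterior precision = 1/σ₀² + n/σ² = 1/21030.8004 + 11/147386.8881 = (σ² + n·σ₀²)/(σ₀²σ²) = 378725.6925/(21030.8004·147386.8881); posterior variance σₙ² = σ₀²σ²/(σ² + n·σ₀²) = 21030.8004·147386.8881/378725.6925 = 8184.457212.
Predictive variance for one new observation = σₙ² + σ² = 21030.8004·147386.8881/378725.6925 + 147386.8881 = σ²·(σ₀² + 378725.6925)/378725.6925 = 147386.8881·399756.4929/378725.6925 = 155571.345312; SD = √(147386.8881·399756.4929/378725.6925) = 394.4253.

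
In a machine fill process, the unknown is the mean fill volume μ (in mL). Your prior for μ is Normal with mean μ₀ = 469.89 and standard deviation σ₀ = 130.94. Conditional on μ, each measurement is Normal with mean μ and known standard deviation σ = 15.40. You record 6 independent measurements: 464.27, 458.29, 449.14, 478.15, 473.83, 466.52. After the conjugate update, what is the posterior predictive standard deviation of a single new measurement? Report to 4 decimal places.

16.6312

For Normal data with known variance σ², a Normal(μ₀, σ₀²) prior on μ is conjugate. Posterior precision = 1/σ₀² + n/σ²; posterior mean is the precision-weighted average of μ₀ and x̄.
σ₀² = 130.94² = 17145.2836, σ² = 15.40² = 237.16; σ² + n·σ₀² = 237.16 + 6·17145.2836 = 103108.8616.
Posterior precision = 1/σ₀² + n/σ² = 1/17145.2836 + 6/237.16 = (σ² + n·σ₀²)/(σ₀²σ²) = 103108.8616/(17145.2836·237.16); posterior variance σₙ² = σ₀²σ²/(σ² + n·σ₀²) = 17145.2836·237.16/103108.8616 = 39.435752.
Predictive variance for one new observation = σₙ² + σ² = 17145.2836·237.16/103108.8616 + 237.16 = σ²·(σ₀² + 103108.8616)/103108.8616 = 237.16·120254.1452/103108.8616 = 276.595752; SD = √(237.16·120254.1452/103108.8616) = 16.6312.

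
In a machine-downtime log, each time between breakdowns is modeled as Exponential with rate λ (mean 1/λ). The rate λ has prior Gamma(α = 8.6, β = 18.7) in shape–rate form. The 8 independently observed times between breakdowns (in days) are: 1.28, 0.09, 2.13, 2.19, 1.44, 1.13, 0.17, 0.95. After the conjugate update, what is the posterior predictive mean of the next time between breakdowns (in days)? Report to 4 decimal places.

With a Gamma(shape α, rate β) prior on the exponential rate λ, the posterior after n observations with total T = Σxᵢ is Gamma(α+n, β+T).
Sum of observations T = 9.38 days; n = 8.
Posterior: Gamma(8.6+8, 18.7+9.38) = Gamma(16.6, 28.08).
The predictive distribution for the next observation is Lomax; its mean is β/(α−1) = 28.08/15.6 = 1.8000.

1.8000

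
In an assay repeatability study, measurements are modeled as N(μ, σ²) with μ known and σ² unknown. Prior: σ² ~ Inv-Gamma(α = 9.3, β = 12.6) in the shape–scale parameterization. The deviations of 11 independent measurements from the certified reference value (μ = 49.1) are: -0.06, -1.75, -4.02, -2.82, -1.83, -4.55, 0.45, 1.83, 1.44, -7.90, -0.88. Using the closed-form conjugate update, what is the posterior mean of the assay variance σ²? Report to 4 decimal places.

With known mean μ and an Inverse-Gamma(α, β) prior on σ², the Normal likelihood is conjugate: posterior is Inv-Gamma(α + n/2, β + Σ(xᵢ−μ)²/2).
Σ(xᵢ−μ)² = (-0.06)² + (-1.75)² + (-4.02)² + (-2.82)² + (-1.83)² + (-4.55)² + (0.45)² + (1.83)² + (1.44)² + (-7.90)² + (-0.88)² = 120.0397.
Posterior: Inv-Gamma(9.3 + 11/2, 12.6 + 120.0397/2) = Inv-Gamma(14.80, 72.61985).
E[σ²|data] = β/(α−1) = 72.61985/13.80 = 5.2623.

5.2623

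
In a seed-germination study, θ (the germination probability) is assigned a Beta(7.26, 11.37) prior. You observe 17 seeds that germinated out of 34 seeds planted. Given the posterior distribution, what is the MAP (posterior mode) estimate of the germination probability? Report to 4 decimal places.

The Beta prior is conjugate to a Binomial/Bernoulli likelihood; the update adds successes to α and failures to β.
Posterior: Beta(α+k, β+n−k) = Beta(7.26+17, 11.37+17) = Beta(24.26, 28.37).
Mode of Beta(a,b) for a,b>1 is (a−1)/(a+b−2) = 23.26/50.63 = 0.4594.

0.4594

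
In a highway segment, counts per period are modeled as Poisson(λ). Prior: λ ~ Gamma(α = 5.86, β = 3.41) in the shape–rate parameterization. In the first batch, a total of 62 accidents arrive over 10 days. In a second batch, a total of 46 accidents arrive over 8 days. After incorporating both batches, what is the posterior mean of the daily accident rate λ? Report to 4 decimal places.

5.3181

With a Gamma(shape α, rate β) prior, the Poisson likelihood is conjugate: the posterior is Gamma(α + ΣXᵢ, β + n).
After batch 1: Gamma(α+S, β+n) = Gamma(5.86+62, 3.41+10) = Gamma(67.86, 13.41).
After batch 2: Gamma(α+S, β+n) = Gamma(67.86+46, 13.41+8) = Gamma(113.86, 21.41).
Posterior mean = α/β = 113.86/21.41 = 5.3181.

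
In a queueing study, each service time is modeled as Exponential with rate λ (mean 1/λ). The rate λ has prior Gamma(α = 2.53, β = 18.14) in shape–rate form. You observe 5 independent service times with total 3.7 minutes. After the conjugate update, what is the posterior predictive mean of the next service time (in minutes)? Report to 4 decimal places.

3.3446

With a Gamma(shape α, rate β) prior on the exponential rate λ, the posterior after n observations with total T = Σxᵢ is Gamma(α+n, β+T).
Posterior: Gamma(2.53+5, 18.14+3.7) = Gamma(7.53, 21.84).
The predictive distribution for the next observation is Lomax; its mean is β/(α−1) = 21.84/6.53 = 3.3446.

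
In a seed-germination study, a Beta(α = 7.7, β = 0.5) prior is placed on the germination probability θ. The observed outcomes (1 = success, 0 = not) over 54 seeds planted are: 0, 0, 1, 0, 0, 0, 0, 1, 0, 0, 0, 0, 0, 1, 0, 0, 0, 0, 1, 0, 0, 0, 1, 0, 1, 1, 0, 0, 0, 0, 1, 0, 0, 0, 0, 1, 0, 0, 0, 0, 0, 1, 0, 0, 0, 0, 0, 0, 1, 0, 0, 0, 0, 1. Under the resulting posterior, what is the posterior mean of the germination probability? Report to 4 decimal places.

0.3167

The Beta prior is conjugate to a Binomial/Bernoulli likelihood; the update adds successes to α and failures to β.
Posterior: Beta(α+k, β+n−k) = Beta(7.7+12, 0.5+42) = Beta(19.7, 42.5).
Posterior mean = α/(α+β) = 19.7/62.2 = 0.3167.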